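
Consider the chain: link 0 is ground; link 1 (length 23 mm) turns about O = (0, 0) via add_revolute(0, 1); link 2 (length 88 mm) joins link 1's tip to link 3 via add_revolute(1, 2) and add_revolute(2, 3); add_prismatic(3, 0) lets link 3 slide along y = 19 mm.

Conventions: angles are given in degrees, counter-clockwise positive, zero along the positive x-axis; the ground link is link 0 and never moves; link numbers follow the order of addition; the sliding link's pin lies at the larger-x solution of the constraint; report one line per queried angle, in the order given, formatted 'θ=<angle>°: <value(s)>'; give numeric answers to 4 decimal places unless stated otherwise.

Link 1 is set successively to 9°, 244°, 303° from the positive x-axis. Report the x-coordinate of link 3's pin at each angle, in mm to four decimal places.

geometry: r = 23 mm, L = 88 mm, e = 19 mm
θ=9°: crank pin P = (r cos θ, r sin θ) = (22.716832, 3.597993)
θ=9°: h = r sin θ − e = 3.597993 − 19 = -15.402007
θ=9°: x = r cos θ + √(L² − h²) = 22.716832 + 86.641665 = 109.358497
θ=244°: crank pin P = (r cos θ, r sin θ) = (-10.082536, -20.672263)
θ=244°: h = r sin θ − e = -20.672263 − 19 = -39.672263
θ=244°: x = r cos θ + √(L² − h²) = -10.082536 + 78.550058 = 68.467521
θ=303°: crank pin P = (r cos θ, r sin θ) = (12.526698, -19.289423)
θ=303°: h = r sin θ − e = -19.289423 − 19 = -38.289423
θ=303°: x = r cos θ + √(L² − h²) = 12.526698 + 79.233327 = 91.760025

θ=9°: 109.3585
θ=244°: 68.4675
θ=303°: 91.7600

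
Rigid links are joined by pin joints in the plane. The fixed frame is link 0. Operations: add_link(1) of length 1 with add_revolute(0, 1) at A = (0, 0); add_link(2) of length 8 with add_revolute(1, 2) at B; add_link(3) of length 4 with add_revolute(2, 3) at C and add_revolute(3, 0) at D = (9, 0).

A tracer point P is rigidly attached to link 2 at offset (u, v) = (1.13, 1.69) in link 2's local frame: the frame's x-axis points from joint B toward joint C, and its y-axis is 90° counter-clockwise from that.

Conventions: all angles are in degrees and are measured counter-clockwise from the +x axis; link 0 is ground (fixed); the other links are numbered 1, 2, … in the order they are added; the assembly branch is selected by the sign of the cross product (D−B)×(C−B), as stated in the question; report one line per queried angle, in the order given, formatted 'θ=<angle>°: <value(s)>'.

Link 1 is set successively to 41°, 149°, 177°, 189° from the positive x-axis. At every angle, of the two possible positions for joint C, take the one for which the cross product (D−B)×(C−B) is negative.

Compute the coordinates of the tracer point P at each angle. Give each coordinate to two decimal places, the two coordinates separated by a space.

A=(0,0), D=(9.00,0)
θ=41°: B = A + 1.00·(cos41°, sin41°) = (0.7547, 0.6561)
θ=41°: |BD| = 8.2713
θ=41°: circle(B,8.00) ∩ circle(D,4.00): a=7.0373, h=3.8049
θ=41°:   candidates: C₊=(8.0716,3.8908) cross=31.471; C₋=(7.4680,-3.6950) cross=-31.471
θ=41°:   branch - wants cross < 0 → take C=(7.4680,-3.6950) (cross=-31.471)
θ=41°: ex = (C−B)/|BC| = (0.8392,-0.5439); ey = (0.5439,0.8392)
θ=41°: P = B + 1.13·ex + 1.69·ey = (2.6221,1.4597)
θ=149°: B = A + 1.00·(cos149°, sin149°) = (-0.8572, 0.5150)
θ=149°: |BD| = 9.8706
θ=149°: circle(B,8.00) ∩ circle(D,4.00): a=7.3668, h=3.1194
θ=149°:   candidates: C₊=(6.6623,3.2458) cross=30.791; C₋=(6.3368,-2.9845) cross=-30.791
θ=149°:   branch - wants cross < 0 → take C=(6.3368,-2.9845) (cross=-30.791)
θ=149°: ex = (C−B)/|BC| = (0.8992,-0.4374); ey = (0.4374,0.8992)
θ=149°: P = B + 1.13·ex + 1.69·ey = (0.8983,1.5405)
θ=177°: B = A + 1.00·(cos177°, sin177°) = (-0.9986, 0.0523)
θ=177°: |BD| = 9.9988
θ=177°: circle(B,8.00) ∩ circle(D,4.00): a=7.3997, h=3.0405
θ=177°:   candidates: C₊=(6.4169,3.0541) cross=30.401; C₋=(6.3850,-3.0269) cross=-30.401
θ=177°:   branch - wants cross < 0 → take C=(6.3850,-3.0269) (cross=-30.401)
θ=177°: ex = (C−B)/|BC| = (0.9230,-0.3849); ey = (0.3849,0.9230)
θ=177°: P = B + 1.13·ex + 1.69·ey = (0.6948,1.1772)
θ=189°: B = A + 1.00·(cos189°, sin189°) = (-0.9877, -0.1564)
θ=189°: |BD| = 9.9889
θ=189°: circle(B,8.00) ∩ circle(D,4.00): a=7.3971, h=3.0467
θ=189°:   candidates: C₊=(6.3608,3.0058) cross=30.434; C₋=(6.4562,-3.0870) cross=-30.434
θ=189°:   branch - wants cross < 0 → take C=(6.4562,-3.0870) (cross=-30.434)
θ=189°: ex = (C−B)/|BC| = (0.9305,-0.3663); ey = (0.3663,0.9305)
θ=189°: P = B + 1.13·ex + 1.69·ey = (0.6828,1.0022)

θ=41°: 2.62 1.46
θ=149°: 0.90 1.54
θ=177°: 0.69 1.18
θ=189°: 0.68 1.00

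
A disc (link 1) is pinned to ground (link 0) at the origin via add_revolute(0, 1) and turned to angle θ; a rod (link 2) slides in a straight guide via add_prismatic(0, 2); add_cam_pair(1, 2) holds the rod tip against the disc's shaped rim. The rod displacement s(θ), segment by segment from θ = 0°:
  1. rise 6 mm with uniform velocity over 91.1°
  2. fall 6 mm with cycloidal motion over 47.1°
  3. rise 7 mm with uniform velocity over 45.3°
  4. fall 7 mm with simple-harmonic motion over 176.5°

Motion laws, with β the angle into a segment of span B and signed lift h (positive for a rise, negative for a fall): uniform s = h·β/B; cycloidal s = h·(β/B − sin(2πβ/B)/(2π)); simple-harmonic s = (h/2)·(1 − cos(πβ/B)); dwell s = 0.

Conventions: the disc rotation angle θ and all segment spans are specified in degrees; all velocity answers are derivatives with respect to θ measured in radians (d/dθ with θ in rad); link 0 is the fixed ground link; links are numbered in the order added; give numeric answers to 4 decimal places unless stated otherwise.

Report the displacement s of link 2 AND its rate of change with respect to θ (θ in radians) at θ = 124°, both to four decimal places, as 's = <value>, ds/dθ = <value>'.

segment 1 (0° to 91.1°, uniform, h = 6) is passed completely: s = 0.0000 + (6) = 6.0000
θ = 124° falls in segment 2 (91.1° to 138.2°, cycloidal, h = -6): β = 124 − 91.1 = 32.9°, B = 47.1°; Δs = -6·(0.6985 − sin(2π·0.6985)/(2π)) = -5.0965; s = 6.0000 − 5.0965 = 0.9035
velocity in seg [91.1°–138.2°] (cycloidal), θ in radians: β = 32.9° = 0.5742 rad, B = 47.1° = 0.8221 rad; ds/dθ = (h/B)(1 − cos(2πβ/B)) = ((-6)/0.8221)(1 − cos(2π·0.6985)) = -9.619008 mm/rad

s = 0.9035, ds/dθ = -9.6190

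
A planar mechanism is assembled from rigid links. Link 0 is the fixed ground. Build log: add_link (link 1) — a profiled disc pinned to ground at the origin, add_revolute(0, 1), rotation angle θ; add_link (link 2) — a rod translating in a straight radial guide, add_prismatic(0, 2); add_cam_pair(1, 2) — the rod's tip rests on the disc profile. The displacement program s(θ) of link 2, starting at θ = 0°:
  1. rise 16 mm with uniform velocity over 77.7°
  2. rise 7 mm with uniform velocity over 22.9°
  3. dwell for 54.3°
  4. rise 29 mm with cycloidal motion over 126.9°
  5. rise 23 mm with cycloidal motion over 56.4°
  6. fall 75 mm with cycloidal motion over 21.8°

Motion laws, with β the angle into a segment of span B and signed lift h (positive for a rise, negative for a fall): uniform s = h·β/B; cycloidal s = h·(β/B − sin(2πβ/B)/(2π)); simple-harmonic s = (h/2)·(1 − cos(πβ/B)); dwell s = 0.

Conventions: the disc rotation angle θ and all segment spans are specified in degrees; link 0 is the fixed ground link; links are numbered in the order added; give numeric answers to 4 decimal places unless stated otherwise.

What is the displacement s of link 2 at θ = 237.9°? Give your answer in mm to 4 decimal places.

seg 1 [0°–77.7°] uniform, h=16: full span → s += 16 → s = 16.0000
seg 2 [77.7°–100.6°] uniform, h=7: full span → s += 7 → s = 23.0000
seg 3 [100.6°–154.9°] dwell: s stays 23.0000
seg 4 [154.9°–281.8°] cycloidal, h=29: θ=237.9° here. β=83, B=126.9. 29·(0.6541 − sin(2π·0.6541)/(2π)) = 22.7697 → s = 45.7697

45.7697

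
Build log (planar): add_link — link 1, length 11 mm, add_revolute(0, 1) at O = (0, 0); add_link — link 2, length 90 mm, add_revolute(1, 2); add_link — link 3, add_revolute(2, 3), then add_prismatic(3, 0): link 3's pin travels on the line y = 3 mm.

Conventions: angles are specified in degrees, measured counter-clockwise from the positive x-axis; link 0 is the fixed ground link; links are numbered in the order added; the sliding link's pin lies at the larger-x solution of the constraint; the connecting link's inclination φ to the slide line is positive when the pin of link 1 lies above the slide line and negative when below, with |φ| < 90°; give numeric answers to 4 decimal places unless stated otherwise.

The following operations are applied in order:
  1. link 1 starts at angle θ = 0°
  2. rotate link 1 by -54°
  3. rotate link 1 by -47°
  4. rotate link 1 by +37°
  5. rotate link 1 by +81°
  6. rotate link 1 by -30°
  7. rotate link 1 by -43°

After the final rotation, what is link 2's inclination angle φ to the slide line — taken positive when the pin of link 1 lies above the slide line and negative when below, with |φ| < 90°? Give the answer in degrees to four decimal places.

geometry: r = 11 mm, L = 90 mm, e = 3 mm; θ starts at 0°
rotate link 1 by -54°: θ ← 0° -54° = -54°
rotate link 1 by -47°: θ ← -54° -47° = -101°
rotate link 1 by +37°: θ ← -101° +37° = -64°
rotate link 1 by +81°: θ ← -64° +81° = 17°
rotate link 1 by -30°: θ ← 17° -30° = -13°
rotate link 1 by -43°: θ ← -13° -43° = -56°
h = r sin θ − e = -9.119413 − 3 = -12.119413
sin φ = h / L = -12.119413 / 90 = -0.13466015
φ = arcsin(-0.13466015) = -7.738968°

-7.7390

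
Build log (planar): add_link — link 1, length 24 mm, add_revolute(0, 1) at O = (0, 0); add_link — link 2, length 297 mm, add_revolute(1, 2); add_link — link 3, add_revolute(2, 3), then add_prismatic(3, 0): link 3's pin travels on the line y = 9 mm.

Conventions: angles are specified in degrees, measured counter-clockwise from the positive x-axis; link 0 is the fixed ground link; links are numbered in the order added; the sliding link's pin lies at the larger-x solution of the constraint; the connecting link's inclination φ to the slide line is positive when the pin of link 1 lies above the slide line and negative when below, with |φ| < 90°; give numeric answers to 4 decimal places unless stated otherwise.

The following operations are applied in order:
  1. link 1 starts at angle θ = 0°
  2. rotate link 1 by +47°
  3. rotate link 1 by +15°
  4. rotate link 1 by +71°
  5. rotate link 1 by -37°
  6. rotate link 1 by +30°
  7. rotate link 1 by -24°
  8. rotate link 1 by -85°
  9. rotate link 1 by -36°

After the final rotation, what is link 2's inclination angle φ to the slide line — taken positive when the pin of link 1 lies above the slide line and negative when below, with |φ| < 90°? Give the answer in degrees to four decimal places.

geometry: r = 24 mm, L = 297 mm, e = 9 mm; θ starts at 0°
rotate link 1 by +47°: θ ← 0° +47° = 47°
rotate link 1 by +15°: θ ← 47° +15° = 62°
rotate link 1 by +71°: θ ← 62° +71° = 133°
rotate link 1 by -37°: θ ← 133° -37° = 96°
rotate link 1 by +30°: θ ← 96° +30° = 126°
rotate link 1 by -24°: θ ← 126° -24° = 102°
rotate link 1 by -85°: θ ← 102° -85° = 17°
rotate link 1 by -36°: θ ← 17° -36° = -19°
h = r sin θ − e = -7.813636 − 9 = -16.813636
sin φ = h / L = -16.813636 / 297 = -0.05661157
φ = arcsin(-0.05661157) = -3.245339°

-3.2453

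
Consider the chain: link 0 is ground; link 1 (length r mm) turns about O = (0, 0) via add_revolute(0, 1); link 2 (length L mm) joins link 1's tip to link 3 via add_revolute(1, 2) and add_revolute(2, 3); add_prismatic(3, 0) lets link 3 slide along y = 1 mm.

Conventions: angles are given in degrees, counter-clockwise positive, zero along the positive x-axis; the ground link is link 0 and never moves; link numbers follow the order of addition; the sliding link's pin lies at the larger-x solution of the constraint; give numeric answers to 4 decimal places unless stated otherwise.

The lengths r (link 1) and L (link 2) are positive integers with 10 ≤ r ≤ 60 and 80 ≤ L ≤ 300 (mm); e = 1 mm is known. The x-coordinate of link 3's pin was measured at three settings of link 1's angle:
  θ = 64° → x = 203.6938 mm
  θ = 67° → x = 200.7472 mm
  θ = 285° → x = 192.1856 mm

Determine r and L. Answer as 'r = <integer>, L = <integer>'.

constraint per measurement: (x − r cos θ)² + (r sin θ − e)² = L²
subtracting the θ₁ and θ₂ equations cancels the r² and L² terms:
r = (x₁² − x₂²) / (2[(x₁cos θ₁ + e sin θ₁) − (x₂cos θ₂ + e sin θ₂)]) = 55.0014 → r = 55
L² = (x₁ − r cos θ₁)² + (r sin θ₁ − e)² = 34596.0135 → L = 186.0000 → L = 186
check at θ₃=285°: x = 192.1856 (printed 192.1856) ✓

r = 55, L = 186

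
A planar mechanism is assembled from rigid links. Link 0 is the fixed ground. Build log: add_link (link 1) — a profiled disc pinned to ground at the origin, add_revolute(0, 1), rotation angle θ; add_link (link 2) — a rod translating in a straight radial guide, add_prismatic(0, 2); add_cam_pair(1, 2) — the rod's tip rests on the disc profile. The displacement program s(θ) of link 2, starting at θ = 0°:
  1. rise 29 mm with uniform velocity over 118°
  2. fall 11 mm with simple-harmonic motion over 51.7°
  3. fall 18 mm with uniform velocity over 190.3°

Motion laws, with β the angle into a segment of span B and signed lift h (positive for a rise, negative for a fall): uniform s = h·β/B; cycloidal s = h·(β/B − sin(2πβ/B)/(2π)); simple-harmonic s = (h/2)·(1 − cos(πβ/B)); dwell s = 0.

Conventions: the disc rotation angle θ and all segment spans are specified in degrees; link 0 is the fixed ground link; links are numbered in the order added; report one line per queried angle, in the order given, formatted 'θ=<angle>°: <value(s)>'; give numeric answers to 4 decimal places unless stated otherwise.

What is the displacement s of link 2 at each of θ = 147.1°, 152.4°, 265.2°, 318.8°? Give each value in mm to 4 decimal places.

seg 1 [0°–118°] uniform, h=29: full span → s += 29 → s = 29.0000
seg 2 [118°–169.7°] simple-harmonic, h=-11: θ=147.1° here. β=29.1, B=51.7. -11/2·(1 − cos(π·0.5629)) = -6.5791 → s = 22.4209
seg 2 [118°–169.7°] simple-harmonic, h=-11: θ=152.4° here. β=34.4, B=51.7. -11/2·(1 − cos(π·0.6654)) = -8.2307 → s = 20.7693
seg 2 [118°–169.7°] simple-harmonic, h=-11: full span → s += -11 → s = 18.0000
seg 3 [169.7°–360°] uniform, h=-18: θ=265.2° here. β=95.5, B=190.3. -18·95.5/190.3 = -9.0331 → s = 8.9669
seg 3 [169.7°–360°] uniform, h=-18: θ=318.8° here. β=149.1, B=190.3. -18·149.1/190.3 = -14.1030 → s = 3.8970

θ=147.1°: 22.4209
θ=152.4°: 20.7693
θ=265.2°: 8.9669
θ=318.8°: 3.8970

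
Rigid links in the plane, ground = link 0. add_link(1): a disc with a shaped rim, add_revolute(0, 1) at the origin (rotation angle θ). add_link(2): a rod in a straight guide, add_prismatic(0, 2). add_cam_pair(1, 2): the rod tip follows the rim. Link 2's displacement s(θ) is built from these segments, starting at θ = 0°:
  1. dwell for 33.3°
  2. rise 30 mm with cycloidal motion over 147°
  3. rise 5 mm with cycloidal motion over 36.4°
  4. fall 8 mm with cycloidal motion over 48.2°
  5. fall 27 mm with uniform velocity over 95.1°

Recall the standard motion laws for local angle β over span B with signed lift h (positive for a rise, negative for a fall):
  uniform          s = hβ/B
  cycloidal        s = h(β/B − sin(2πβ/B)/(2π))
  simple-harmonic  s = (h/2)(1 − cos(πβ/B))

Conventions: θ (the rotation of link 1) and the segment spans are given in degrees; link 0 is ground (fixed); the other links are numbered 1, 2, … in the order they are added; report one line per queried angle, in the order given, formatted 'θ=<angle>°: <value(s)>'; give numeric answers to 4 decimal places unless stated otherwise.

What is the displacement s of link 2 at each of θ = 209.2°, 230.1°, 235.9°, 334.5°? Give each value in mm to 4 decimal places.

segment 1 (0° to 33.3°, dwell): s unchanged at 0.0000
segment 2 (33.3° to 180.3°, cycloidal, h = 30) is passed completely: s = 0.0000 + (30) = 30.0000
θ = 209.2° falls in segment 3 (180.3° to 216.7°, cycloidal, h = 5): β = 209.2 − 180.3 = 28.9°, B = 36.4°; Δs = 5·(0.7940 − sin(2π·0.7940)/(2π)) = 4.7354; s = 30.0000 + 4.7354 = 34.7354
segment 3 (180.3° to 216.7°, cycloidal, h = 5) is passed completely: s = 30.0000 + (5) = 35.0000
θ = 230.1° falls in segment 4 (216.7° to 264.9°, cycloidal, h = -8): β = 230.1 − 216.7 = 13.4°, B = 48.2°; Δs = -8·(0.2780 − sin(2π·0.2780)/(2π)) = -0.9705; s = 35.0000 − 0.9705 = 34.0295
θ = 235.9° falls in segment 4 (216.7° to 264.9°, cycloidal, h = -8): β = 235.9 − 216.7 = 19.2°, B = 48.2°; Δs = -8·(0.3983 − sin(2π·0.3983)/(2π)) = -2.4276; s = 35.0000 − 2.4276 = 32.5724
segment 4 (216.7° to 264.9°, cycloidal, h = -8) is passed completely: s = 35.0000 + (-8) = 27.0000
θ = 334.5° falls in segment 5 (264.9° to 360°, uniform, h = -27): β = 334.5 − 264.9 = 69.6°, B = 95.1°; Δs = -27·69.6/95.1 = -19.7603; s = 27.0000 − 19.7603 = 7.2397

θ=209.2°: 34.7354
θ=230.1°: 34.0295
θ=235.9°: 32.5724
θ=334.5°: 7.2397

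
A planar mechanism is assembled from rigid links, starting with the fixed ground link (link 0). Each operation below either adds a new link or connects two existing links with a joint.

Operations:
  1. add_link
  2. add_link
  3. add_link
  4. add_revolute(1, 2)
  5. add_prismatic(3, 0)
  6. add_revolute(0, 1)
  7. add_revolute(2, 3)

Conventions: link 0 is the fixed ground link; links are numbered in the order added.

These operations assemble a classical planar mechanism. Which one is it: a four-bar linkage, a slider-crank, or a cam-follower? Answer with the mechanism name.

links: 4 (incl. ground); joints: 3 revolute, 1 prismatic, 0 higher (cam) pair, forming one closed loop
4 links, 3 revolutes + 1 prismatic in one loop → slider-crank

slider-crank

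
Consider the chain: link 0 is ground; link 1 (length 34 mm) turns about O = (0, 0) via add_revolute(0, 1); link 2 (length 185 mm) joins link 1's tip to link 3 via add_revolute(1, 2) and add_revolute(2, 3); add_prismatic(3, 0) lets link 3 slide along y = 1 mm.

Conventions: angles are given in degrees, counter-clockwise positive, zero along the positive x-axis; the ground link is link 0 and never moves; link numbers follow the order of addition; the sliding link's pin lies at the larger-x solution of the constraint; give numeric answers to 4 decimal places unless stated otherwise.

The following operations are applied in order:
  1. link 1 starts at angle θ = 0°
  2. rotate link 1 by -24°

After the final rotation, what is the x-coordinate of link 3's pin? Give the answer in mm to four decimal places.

geometry: r = 34 mm, L = 185 mm, e = 1 mm; θ starts at 0°
rotate link 1 by -24°: θ ← 0° -24° = -24°
crank pin P = (r cos θ, r sin θ) = (31.060546, -13.829046)
h = r sin θ − e = -13.829046 − 1 = -14.829046
x = r cos θ + √(L² − h²) = 31.060546 + 184.404716 = 215.465262

215.4653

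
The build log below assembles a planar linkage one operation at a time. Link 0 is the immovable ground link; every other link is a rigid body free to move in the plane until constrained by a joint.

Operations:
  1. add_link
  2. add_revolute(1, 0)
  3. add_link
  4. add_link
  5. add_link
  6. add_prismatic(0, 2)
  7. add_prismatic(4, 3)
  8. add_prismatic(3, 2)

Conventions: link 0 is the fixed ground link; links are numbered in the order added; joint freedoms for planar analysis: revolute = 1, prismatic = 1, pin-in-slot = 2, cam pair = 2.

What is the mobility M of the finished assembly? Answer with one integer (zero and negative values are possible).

L=1 J1=0 J2=0
add link → L=2 J1=0 J2=0
R@1,0 dof=1 J1 → L=2 J1=1 J2=0
add link → L=3 J1=1 J2=0
add link → L=4 J1=1 J2=0
add link → L=5 J1=1 J2=0
P@0,2 dof=1 J1 → L=5 J1=2 J2=0
P@4,3 dof=1 J1 → L=5 J1=3 J2=0
P@3,2 dof=1 J1 → L=5 J1=4 J2=0
M=3(L−1)−2J1−J2=3·4−2·4−0=4

M = 4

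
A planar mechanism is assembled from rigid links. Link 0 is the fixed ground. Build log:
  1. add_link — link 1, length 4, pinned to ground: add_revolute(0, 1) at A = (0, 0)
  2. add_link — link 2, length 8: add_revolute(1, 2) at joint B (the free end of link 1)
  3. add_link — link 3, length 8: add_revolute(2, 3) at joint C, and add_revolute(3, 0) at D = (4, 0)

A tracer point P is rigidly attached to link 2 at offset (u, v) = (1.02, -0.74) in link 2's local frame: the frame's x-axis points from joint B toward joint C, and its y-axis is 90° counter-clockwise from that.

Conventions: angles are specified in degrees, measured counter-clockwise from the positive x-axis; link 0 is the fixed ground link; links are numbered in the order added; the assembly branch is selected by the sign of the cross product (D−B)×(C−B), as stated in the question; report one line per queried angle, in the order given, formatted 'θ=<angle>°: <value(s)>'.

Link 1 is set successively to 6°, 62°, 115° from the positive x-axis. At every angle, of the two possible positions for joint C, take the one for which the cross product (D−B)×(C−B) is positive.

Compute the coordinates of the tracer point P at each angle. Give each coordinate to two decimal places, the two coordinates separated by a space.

A=(0,0), D=(4.00,0)
θ=6°: B = A + 4.00·(cos6°, sin6°) = (3.9781, 0.4181)
θ=6°: |BD| = 0.4187
θ=6°: circle(B,8.00) ∩ circle(D,8.00): a=0.2093, h=7.9973
θ=6°:   candidates: C₊=(11.9753,0.6276) cross=3.348; C₋=(-3.9973,-0.2095) cross=-3.348
θ=6°:   branch + wants cross > 0 → take C=(11.9753,0.6276) (cross=3.348)
θ=6°: ex = (C−B)/|BC| = (0.9997,0.0262); ey = (-0.0262,0.9997)
θ=6°: P = B + 1.02·ex + -0.74·ey = (5.0171,-0.2949)
θ=62°: B = A + 4.00·(cos62°, sin62°) = (1.8779, 3.5318)
θ=62°: |BD| = 4.1203
θ=62°: circle(B,8.00) ∩ circle(D,8.00): a=2.0602, h=7.7302
θ=62°:   candidates: C₊=(9.5650,5.7472) cross=31.851; C₋=(-3.6871,-2.2154) cross=-31.851
θ=62°:   branch + wants cross > 0 → take C=(9.5650,5.7472) (cross=31.851)
θ=62°: ex = (C−B)/|BC| = (0.9609,0.2769); ey = (-0.2769,0.9609)
θ=62°: P = B + 1.02·ex + -0.74·ey = (3.0629,3.1032)
θ=115°: B = A + 4.00·(cos115°, sin115°) = (-1.6905, 3.6252)
θ=115°: |BD| = 6.7471
θ=115°: circle(B,8.00) ∩ circle(D,8.00): a=3.3736, h=7.2539
θ=115°:   candidates: C₊=(5.0523,7.9305) cross=48.943; C₋=(-2.7428,-4.3053) cross=-48.943
θ=115°:   branch + wants cross > 0 → take C=(5.0523,7.9305) (cross=48.943)
θ=115°: ex = (C−B)/|BC| = (0.8428,0.5382); ey = (-0.5382,0.8428)
θ=115°: P = B + 1.02·ex + -0.74·ey = (-0.4325,3.5504)

θ=6°: 5.02 -0.29
θ=62°: 3.06 3.10
θ=115°: -0.43 3.55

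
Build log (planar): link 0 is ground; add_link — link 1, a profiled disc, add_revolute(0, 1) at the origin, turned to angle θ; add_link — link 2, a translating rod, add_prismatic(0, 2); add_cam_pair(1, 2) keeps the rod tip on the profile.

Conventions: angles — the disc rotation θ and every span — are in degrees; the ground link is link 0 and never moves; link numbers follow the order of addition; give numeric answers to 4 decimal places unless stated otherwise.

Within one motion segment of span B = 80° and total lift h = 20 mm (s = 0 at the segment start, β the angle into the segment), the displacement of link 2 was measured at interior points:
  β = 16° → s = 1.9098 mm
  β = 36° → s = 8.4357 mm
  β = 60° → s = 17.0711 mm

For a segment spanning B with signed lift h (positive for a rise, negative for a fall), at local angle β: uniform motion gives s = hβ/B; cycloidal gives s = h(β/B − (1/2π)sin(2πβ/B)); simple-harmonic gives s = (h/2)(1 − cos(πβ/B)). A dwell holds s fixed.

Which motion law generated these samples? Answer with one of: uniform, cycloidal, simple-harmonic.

candidates at β/B = r: uniform s = h·r (linear in β); cycloidal s = h·(r − sin(2πr)/(2π)); simple-harmonic s = (h/2)(1 − cos(πr))
β=16°: printed 1.9098 | uniform 4.0000, cycloidal 0.9727, simple-harmonic 1.9098
β=36°: printed 8.4357 | uniform 9.0000, cycloidal 8.0164, simple-harmonic 8.4357
β=60°: printed 17.0711 | uniform 15.0000, cycloidal 18.1831, simple-harmonic 17.0711
only one law matches every sample → simple-harmonic

simple-harmonic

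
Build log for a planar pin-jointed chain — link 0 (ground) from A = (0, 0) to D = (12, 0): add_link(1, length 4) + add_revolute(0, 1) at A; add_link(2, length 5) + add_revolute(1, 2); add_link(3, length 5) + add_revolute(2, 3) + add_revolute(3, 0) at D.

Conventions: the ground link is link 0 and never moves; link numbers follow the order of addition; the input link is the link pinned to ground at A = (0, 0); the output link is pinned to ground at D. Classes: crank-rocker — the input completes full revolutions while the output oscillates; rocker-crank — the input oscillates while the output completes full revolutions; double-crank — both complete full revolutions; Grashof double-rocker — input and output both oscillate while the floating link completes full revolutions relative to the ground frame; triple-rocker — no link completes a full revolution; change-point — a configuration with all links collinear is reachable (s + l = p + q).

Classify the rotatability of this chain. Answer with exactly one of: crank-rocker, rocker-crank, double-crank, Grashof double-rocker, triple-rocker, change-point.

lengths: ground=12, input=4, coupler=5, output=5
sorted: s=4 (shortest), l=12 (longest), p+q=10
s + l = 16 vs p + q = 10
s + l > p + q → non-Grashof → no link fully rotates → triple-rocker

triple-rocker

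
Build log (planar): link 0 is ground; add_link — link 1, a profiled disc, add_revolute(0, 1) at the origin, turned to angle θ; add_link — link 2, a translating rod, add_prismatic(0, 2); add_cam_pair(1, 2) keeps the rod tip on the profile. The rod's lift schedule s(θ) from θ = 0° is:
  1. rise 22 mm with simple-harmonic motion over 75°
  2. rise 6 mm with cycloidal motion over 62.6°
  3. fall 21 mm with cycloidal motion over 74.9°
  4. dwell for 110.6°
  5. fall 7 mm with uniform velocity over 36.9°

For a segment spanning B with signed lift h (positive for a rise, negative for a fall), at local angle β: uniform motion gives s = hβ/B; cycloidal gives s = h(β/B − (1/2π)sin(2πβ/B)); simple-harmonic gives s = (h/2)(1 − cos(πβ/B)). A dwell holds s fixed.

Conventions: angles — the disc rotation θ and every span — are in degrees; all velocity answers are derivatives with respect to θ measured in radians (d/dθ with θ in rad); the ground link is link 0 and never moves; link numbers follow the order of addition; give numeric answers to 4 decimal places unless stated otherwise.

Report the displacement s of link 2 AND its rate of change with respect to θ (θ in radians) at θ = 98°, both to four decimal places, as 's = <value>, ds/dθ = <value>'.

seg 1 [0°–75°] simple-harmonic, h=22: full span → s += 22 → s = 22.0000
seg 2 [75°–137.6°] cycloidal, h=6: θ=98° here. β=23, B=62.6. 6·(0.3674 − sin(2π·0.3674)/(2π)) = 1.4978 → s = 23.4978
velocity in seg [75°–137.6°] (cycloidal), θ in radians: β = 23° = 0.4014 rad, B = 62.6° = 1.0926 rad; ds/dθ = (h/B)(1 − cos(2πβ/B)) = (6/1.0926)(1 − cos(2π·0.3674)) = 9.185287 mm/rad

s = 23.4978, ds/dθ = 9.1853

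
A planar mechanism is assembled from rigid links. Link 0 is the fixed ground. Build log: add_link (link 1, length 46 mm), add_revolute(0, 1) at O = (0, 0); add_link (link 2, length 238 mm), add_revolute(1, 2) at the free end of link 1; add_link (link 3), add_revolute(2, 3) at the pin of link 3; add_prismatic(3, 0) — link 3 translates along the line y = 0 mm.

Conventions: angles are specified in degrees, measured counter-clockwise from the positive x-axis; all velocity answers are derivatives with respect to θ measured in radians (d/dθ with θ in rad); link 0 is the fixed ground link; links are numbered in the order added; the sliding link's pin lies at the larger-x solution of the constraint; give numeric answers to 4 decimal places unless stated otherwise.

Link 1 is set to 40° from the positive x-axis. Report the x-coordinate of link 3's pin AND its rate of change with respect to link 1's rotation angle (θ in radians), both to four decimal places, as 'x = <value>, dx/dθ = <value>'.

geometry: r = 46 mm, L = 238 mm, e = 0 mm
crank pin P = (r cos θ, r sin θ) = (35.238044, 29.568230)
h = r sin θ − e = 29.568230 − 0 = 29.568230
x = r cos θ + √(L² − h²) = 35.238044 + 236.156134 = 271.394179
dx/dθ = −r sin θ − h·r cos θ/√(L² − h²) (θ in radians; h = 29.568230) = -33.980254

x = 271.3942, dx/dθ = -33.9803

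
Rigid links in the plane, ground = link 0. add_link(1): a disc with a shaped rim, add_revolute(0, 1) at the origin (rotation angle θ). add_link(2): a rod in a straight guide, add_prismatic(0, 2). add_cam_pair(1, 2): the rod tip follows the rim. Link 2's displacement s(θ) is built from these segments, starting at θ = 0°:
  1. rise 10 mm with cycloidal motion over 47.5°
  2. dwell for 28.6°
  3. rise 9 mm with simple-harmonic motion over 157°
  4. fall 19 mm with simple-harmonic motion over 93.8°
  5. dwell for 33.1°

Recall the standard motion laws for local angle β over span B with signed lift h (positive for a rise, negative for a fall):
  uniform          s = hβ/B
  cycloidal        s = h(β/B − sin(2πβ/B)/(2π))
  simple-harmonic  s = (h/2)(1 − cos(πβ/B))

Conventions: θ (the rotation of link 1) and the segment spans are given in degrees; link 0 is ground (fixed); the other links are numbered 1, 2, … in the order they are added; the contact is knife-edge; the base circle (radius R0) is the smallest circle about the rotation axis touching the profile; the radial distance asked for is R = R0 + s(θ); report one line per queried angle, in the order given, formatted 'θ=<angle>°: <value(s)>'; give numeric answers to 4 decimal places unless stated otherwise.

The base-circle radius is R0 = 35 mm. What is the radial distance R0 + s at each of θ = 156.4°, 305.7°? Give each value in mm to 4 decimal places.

segment 1 (0° to 47.5°, cycloidal, h = 10) is passed completely: s = 0.0000 + (10) = 10.0000
segment 2 (47.5° to 76.1°, dwell): s unchanged at 10.0000
θ = 156.4° falls in segment 3 (76.1° to 233.1°, simple-harmonic, h = 9): β = 156.4 − 76.1 = 80.3°, B = 157°; Δs = 9/2·(1 − cos(π·0.5115)) = 4.6620; s = 10.0000 + 4.6620 = 14.6620
segment 3 (76.1° to 233.1°, simple-harmonic, h = 9) is passed completely: s = 10.0000 + (9) = 19.0000
θ = 305.7° falls in segment 4 (233.1° to 326.9°, simple-harmonic, h = -19): β = 305.7 − 233.1 = 72.6°, B = 93.8°; Δs = -19/2·(1 − cos(π·0.7740)) = -16.7042; s = 19.0000 − 16.7042 = 2.2958
θ=156.4°: R = R0 + s = 35 + 14.6620 = 49.6620
θ=305.7°: R = R0 + s = 35 + 2.2958 = 37.2958

θ=156.4°: 49.6620
θ=305.7°: 37.2958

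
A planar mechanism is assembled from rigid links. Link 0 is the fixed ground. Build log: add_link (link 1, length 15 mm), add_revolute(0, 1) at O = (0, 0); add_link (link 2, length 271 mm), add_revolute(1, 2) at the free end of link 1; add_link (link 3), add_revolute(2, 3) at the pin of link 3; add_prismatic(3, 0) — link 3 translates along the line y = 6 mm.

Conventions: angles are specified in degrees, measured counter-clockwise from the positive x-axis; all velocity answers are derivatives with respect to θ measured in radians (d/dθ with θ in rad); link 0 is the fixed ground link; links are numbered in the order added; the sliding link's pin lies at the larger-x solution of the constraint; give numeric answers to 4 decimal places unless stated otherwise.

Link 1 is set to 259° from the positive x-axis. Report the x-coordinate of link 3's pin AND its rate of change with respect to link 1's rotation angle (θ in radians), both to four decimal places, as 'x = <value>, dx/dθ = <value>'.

geometry: r = 15 mm, L = 271 mm, e = 6 mm
crank pin P = (r cos θ, r sin θ) = (-2.862135, -14.724408)
h = r sin θ − e = -14.724408 − 6 = -20.724408
x = r cos θ + √(L² − h²) = -2.862135 + 270.206401 = 267.344266
dx/dθ = −r sin θ − h·r cos θ/√(L² − h²) (θ in radians; h = -20.724408) = 14.504886

x = 267.3443, dx/dθ = 14.5049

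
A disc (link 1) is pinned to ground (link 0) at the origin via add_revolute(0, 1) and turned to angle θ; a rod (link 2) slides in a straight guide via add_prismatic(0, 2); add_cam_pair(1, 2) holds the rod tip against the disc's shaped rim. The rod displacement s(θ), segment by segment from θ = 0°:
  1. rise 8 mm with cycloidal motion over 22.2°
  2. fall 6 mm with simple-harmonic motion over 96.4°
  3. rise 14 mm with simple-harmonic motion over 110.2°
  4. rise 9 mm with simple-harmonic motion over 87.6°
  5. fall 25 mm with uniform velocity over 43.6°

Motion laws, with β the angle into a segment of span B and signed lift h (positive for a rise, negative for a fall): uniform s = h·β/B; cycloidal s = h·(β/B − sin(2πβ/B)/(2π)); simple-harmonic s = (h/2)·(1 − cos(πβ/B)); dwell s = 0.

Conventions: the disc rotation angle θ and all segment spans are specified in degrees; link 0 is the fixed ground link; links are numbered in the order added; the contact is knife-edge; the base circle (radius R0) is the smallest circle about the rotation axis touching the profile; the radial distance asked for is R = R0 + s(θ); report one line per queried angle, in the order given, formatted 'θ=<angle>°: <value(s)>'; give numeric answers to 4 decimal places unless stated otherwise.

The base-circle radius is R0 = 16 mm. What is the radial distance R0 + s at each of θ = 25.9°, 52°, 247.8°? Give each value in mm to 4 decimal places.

segment 1 (0° to 22.2°, cycloidal, h = 8) is passed completely: s = 0.0000 + (8) = 8.0000
θ = 25.9° falls in segment 2 (22.2° to 118.6°, simple-harmonic, h = -6): β = 25.9 − 22.2 = 3.7°, B = 96.4°; Δs = -6/2·(1 − cos(π·0.0384)) = -0.0218; s = 8.0000 − 0.0218 = 7.9782
θ = 52° falls in segment 2 (22.2° to 118.6°, simple-harmonic, h = -6): β = 52 − 22.2 = 29.8°, B = 96.4°; Δs = -6/2·(1 − cos(π·0.3091)) = -1.3070; s = 8.0000 − 1.3070 = 6.6930
segment 2 (22.2° to 118.6°, simple-harmonic, h = -6) is passed completely: s = 8.0000 + (-6) = 2.0000
segment 3 (118.6° to 228.8°, simple-harmonic, h = 14) is passed completely: s = 2.0000 + (14) = 16.0000
θ = 247.8° falls in segment 4 (228.8° to 316.4°, simple-harmonic, h = 9): β = 247.8 − 228.8 = 19°, B = 87.6°; Δs = 9/2·(1 − cos(π·0.2169)) = 1.0049; s = 16.0000 + 1.0049 = 17.0049
θ=25.9°: R = R0 + s = 16 + 7.9782 = 23.9782
θ=52°: R = R0 + s = 16 + 6.6930 = 22.6930
θ=247.8°: R = R0 + s = 16 + 17.0049 = 33.0049

θ=25.9°: 23.9782
θ=52°: 22.6930
θ=247.8°: 33.0049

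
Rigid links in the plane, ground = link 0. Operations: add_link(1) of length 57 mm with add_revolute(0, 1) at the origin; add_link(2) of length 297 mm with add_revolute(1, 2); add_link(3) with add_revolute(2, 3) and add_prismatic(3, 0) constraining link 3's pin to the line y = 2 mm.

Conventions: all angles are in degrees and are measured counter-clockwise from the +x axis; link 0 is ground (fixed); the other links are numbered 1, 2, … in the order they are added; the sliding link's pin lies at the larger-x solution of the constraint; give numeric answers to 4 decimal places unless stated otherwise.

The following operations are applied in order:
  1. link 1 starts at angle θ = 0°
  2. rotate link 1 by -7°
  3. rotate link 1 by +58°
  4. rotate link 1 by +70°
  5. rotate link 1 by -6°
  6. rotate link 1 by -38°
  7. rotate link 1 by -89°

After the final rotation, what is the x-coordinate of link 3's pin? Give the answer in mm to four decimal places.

geometry: r = 57 mm, L = 297 mm, e = 2 mm; θ starts at 0°
rotate link 1 by -7°: θ ← 0° -7° = -7°
rotate link 1 by +58°: θ ← -7° +58° = 51°
rotate link 1 by +70°: θ ← 51° +70° = 121°
rotate link 1 by -6°: θ ← 121° -6° = 115°
rotate link 1 by -38°: θ ← 115° -38° = 77°
rotate link 1 by -89°: θ ← 77° -89° = -12°
crank pin P = (r cos θ, r sin θ) = (55.754413, -11.850966)
h = r sin θ − e = -11.850966 − 2 = -13.850966
x = r cos θ + √(L² − h²) = 55.754413 + 296.676846 = 352.431259

352.4313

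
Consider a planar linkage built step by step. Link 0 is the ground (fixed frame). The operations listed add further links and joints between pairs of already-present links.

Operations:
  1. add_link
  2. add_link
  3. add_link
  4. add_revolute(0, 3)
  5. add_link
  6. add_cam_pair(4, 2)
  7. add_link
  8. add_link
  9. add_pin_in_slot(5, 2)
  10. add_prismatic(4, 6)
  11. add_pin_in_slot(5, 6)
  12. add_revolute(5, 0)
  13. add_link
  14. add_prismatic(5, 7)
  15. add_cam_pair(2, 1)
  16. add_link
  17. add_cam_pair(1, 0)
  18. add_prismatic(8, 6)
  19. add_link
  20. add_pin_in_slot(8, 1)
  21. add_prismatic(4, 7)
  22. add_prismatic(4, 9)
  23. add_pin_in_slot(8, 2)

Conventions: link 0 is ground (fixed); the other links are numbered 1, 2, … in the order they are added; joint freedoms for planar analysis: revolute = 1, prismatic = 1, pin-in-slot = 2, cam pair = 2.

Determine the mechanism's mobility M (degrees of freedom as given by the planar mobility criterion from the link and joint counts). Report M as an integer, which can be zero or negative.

L=1 J1=0 J2=0
add link → L=2 J1=0 J2=0
add link → L=3 J1=0 J2=0
add link → L=4 J1=0 J2=0
R@0,3 dof=1 J1 → L=4 J1=1 J2=0
add link → L=5 J1=1 J2=0
C@4,2 dof=2 J2 → L=5 J1=1 J2=1
add link → L=6 J1=1 J2=1
add link → L=7 J1=1 J2=1
PS@5,2 dof=2 J2 → L=7 J1=1 J2=2
P@4,6 dof=1 J1 → L=7 J1=2 J2=2
PS@5,6 dof=2 J2 → L=7 J1=2 J2=3
R@5,0 dof=1 J1 → L=7 J1=3 J2=3
add link → L=8 J1=3 J2=3
P@5,7 dof=1 J1 → L=8 J1=4 J2=3
C@2,1 dof=2 J2 → L=8 J1=4 J2=4
add link → L=9 J1=4 J2=4
C@1,0 dof=2 J2 → L=9 J1=4 J2=5
P@8,6 dof=1 J1 → L=9 J1=5 J2=5
add link → L=10 J1=5 J2=5
PS@8,1 dof=2 J2 → L=10 J1=5 J2=6
P@4,7 dof=1 J1 → L=10 J1=6 J2=6
P@4,9 dof=1 J1 → L=10 J1=7 J2=6
PS@8,2 dof=2 J2 → L=10 J1=7 J2=7
M=3(L−1)−2J1−J2=3·9−2·7−7=6

M = 6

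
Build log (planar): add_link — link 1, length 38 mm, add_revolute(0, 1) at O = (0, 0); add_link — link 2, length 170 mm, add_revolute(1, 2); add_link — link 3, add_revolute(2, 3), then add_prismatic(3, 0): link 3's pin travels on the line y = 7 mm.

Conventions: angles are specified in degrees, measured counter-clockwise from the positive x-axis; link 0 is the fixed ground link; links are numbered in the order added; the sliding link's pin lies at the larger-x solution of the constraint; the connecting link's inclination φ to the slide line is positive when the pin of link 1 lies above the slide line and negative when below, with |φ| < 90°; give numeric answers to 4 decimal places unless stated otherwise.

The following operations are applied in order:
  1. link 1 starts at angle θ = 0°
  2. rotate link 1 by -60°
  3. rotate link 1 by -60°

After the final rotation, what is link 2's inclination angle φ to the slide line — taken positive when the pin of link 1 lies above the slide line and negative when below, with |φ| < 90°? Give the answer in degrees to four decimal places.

geometry: r = 38 mm, L = 170 mm, e = 7 mm; θ starts at 0°
rotate link 1 by -60°: θ ← 0° -60° = -60°
rotate link 1 by -60°: θ ← -60° -60° = -120°
h = r sin θ − e = -32.908965 − 7 = -39.908965
sin φ = h / L = -39.908965 / 170 = -0.23475862
φ = arcsin(-0.23475862) = -13.577395°

-13.5774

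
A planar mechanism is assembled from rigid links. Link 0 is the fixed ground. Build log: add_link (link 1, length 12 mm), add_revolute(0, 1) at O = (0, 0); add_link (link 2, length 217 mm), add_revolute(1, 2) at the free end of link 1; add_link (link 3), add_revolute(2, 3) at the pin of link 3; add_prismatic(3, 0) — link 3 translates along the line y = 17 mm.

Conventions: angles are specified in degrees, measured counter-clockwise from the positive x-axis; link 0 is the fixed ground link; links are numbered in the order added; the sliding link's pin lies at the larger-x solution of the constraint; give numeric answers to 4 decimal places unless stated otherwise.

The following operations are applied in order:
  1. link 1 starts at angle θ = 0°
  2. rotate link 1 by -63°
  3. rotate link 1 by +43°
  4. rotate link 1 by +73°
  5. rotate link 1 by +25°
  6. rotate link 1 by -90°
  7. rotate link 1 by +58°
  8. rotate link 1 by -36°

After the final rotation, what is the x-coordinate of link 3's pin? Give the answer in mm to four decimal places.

geometry: r = 12 mm, L = 217 mm, e = 17 mm; θ starts at 0°
rotate link 1 by -63°: θ ← 0° -63° = -63°
rotate link 1 by +43°: θ ← -63° +43° = -20°
rotate link 1 by +73°: θ ← -20° +73° = 53°
rotate link 1 by +25°: θ ← 53° +25° = 78°
rotate link 1 by -90°: θ ← 78° -90° = -12°
rotate link 1 by +58°: θ ← -12° +58° = 46°
rotate link 1 by -36°: θ ← 46° -36° = 10°
crank pin P = (r cos θ, r sin θ) = (11.817693, 2.083778)
h = r sin θ − e = 2.083778 − 17 = -14.916222
x = r cos θ + √(L² − h²) = 11.817693 + 216.486735 = 228.304428

228.3044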